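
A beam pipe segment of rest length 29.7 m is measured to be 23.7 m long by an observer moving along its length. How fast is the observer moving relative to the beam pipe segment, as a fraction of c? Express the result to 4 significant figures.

0.6027c

Length contraction gives γ = L₀/L = 29.7/23.7 = 1.2532.
β = √(1 − 1/γ²) = √0.363264 = 0.6027.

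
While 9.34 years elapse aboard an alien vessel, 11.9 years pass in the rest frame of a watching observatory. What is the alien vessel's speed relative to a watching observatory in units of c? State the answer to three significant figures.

γ = Δt/Δτ = 11.9/9.34 = 1.2741.
β = √(1 − 1/γ²) = √(1 − 0.616017) = √0.383983 = 0.620.

0.620c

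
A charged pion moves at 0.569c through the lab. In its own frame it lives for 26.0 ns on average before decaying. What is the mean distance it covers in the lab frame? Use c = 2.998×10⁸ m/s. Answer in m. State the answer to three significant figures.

5.39 m

β² = 0.323761, so γ = 1/√0.676239 = 1.216.
Lab-frame lifetime: Δt = γτ = 1.216 × 26.0 ns = 31.616 ns.
Distance: d = vΔt = 0.569 × 2.998×10⁸ m/s × 3.1616×10^-8 s = 5.39 m.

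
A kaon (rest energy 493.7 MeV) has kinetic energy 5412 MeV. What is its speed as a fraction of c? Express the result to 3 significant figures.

K = (γ−1)mc², so γ = 1 + 5412/493.7 = 11.962.
Then v/c = √(1 − γ⁻²) = √(1 − 0.00698864) = √0.99301136 = 0.996.

0.996c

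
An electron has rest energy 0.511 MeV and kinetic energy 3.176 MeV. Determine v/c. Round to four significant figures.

γ = 1 + K/(mc²) = 1 + 3.176/0.511 = 7.2153.
β = √(1 − 1/γ²) = √(1 − 0.0192084) = √0.9807916 = 0.9903.

0.9903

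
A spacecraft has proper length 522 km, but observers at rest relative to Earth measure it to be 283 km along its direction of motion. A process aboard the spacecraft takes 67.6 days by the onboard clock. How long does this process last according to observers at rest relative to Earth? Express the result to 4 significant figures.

Length contraction gives γ = L₀/L = 522/283 = 1.84452.
The same γ dilates the second interval: 1.84452 × 67.6 days = 124.7 days.

124.7 days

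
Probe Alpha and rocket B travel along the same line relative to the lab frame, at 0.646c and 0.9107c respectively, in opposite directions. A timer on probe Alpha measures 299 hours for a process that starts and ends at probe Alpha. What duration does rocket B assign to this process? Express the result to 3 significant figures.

1510 hours

Speed of probe Alpha in rocket B's frame: u = (v_A + v_B)/(1 + v_A v_B/c²) = (0.646 + 0.9107)/(1 + 0.646×0.9107) = 1.5567/1.5883122 = 0.9801; |u| = 0.9801c.
At |u| = 0.9801c, γ = (1 − 0.960596)^(−1/2) = 5.0377.
The clock on probe Alpha records proper time, so rocket B measures Δt = γΔτ = 5.0377 × 299 = 1510 hours.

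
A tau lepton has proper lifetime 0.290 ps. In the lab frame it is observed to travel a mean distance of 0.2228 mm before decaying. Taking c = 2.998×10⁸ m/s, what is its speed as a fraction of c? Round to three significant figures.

d = βγcτ ⇒ βγ = d/(cτ) = 2.228×10^-4 m / (8.6942×10^-5 m) = 2.5626.
β = (βγ)/√(1+(βγ)²) = 2.5626/√7.56692 = 0.932.

0.932c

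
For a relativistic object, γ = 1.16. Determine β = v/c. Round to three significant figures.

0.507

β = √(1 − 1/γ²) = √(1 − 1/1.3456) = √0.256837 = 0.507.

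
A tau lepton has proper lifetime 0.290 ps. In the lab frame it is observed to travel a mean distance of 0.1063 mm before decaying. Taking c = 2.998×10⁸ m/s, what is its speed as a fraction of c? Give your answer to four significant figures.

0.7741c

d = βγcτ ⇒ βγ = d/(cτ) = 1.063×10^-4 m / (8.6942×10^-5 m) = 1.2227.
β = (βγ)/√(1+(βγ)²) = 1.2227/√2.495 = 0.7741.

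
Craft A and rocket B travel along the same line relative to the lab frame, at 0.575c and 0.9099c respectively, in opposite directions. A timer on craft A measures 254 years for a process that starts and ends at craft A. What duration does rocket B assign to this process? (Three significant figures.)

Speed of craft A in rocket B's frame: u = (v_A + v_B)/(1 + v_A v_B/c²) = (0.575 + 0.9099)/(1 + 0.575×0.9099) = 1.4849/1.5231925 = 0.97486; |u| = 0.97486c.
At |u| = 0.97486c, γ = (1 − 0.950352)^(−1/2) = 4.488.
The clock on craft A records proper time, so rocket B measures Δt = γΔτ = 4.488 × 254 = 1140 years.

1140 years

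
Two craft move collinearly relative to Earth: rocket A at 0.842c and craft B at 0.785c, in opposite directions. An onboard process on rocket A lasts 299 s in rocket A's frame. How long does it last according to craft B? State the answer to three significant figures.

Speed of rocket A in craft B's frame: u = (v_A + v_B)/(1 + v_A v_B/c²) = (0.842 + 0.785)/(1 + 0.842×0.785) = 1.627/1.66097 = 0.97955; |u| = 0.97955c.
γ for this relative speed: γ = 1/√(1 − 0.959518) = 4.9701.
Rocket A's interval is proper; time dilation gives Δt_B = γΔτ = 4.9701 × 299 s = 1490 s.

1490 s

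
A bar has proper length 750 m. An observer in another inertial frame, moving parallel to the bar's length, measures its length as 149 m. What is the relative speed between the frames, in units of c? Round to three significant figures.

0.980c

Length contraction gives γ = L₀/L = 750/149 = 5.0336.
β = √(1 − 1/γ²) = √0.960532 = 0.980.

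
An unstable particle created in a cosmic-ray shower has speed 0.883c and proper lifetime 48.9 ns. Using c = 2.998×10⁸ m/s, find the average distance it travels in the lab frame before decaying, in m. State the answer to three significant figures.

27.6 m

γ = 1/√(1 − β²) = 1/√(1 − 0.779689) = 1/√0.220311 = 1/0.469373 = 2.1305.
Lab-frame lifetime: Δt = γτ = 2.1305 × 48.9 ns = 104.18 ns.
Distance: d = vΔt = 0.883 × 2.998×10⁸ m/s × 1.0418×10^-7 s = 27.6 m.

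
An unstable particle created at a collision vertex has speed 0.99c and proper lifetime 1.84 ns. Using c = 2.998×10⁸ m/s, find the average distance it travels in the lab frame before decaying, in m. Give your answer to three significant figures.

Lorentz factor: γ = (1 − 0.9801)^(−1/2) = 7.0888.
Lab-frame lifetime: Δt = γτ = 7.0888 × 1.84 ns = 13.043 ns.
Distance: d = vΔt = 0.99 × 2.998×10⁸ m/s × 1.3043×10^-8 s = 3.87 m.

3.87 m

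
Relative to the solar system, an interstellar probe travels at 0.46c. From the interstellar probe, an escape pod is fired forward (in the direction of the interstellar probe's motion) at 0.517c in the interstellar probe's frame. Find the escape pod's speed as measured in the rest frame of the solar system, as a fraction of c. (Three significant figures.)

Relativistic velocity addition: u = (u' + v)/(1 + u'v/c²), with u' = 0.517c and v = 0.46c.
Numerator: 0.517 + 0.46 = 0.977. Denominator: 1 + (0.517)(0.46) = 1.23782.
u = 0.977/1.23782 = 0.78929, so the speed is 0.789c.

0.789c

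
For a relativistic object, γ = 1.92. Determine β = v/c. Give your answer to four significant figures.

0.8537

β = √(1 − 1/γ²) = √(1 − 1/3.6864) = √0.728733 = 0.8537.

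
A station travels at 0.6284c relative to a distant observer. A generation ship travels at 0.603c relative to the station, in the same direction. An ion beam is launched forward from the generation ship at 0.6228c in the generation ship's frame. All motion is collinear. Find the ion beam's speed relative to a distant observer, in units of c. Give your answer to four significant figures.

0.9741c

First combine the ion beam and generation ship (S''→S'): u₁ = (0.6228 + 0.603)/(1 + 0.6228×0.603) = 1.2258/1.3755484 = 0.89114.
Then combine with the station (S'→S): u = (0.89114 + 0.6284)/(1 + 0.89114×0.6284) = 1.51954/1.559992376 = 0.97407.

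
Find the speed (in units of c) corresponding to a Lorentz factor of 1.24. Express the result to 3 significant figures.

0.591c

β = √(1 − 1/γ²) = √(1 − 1/1.5376) = √0.349636 = 0.591.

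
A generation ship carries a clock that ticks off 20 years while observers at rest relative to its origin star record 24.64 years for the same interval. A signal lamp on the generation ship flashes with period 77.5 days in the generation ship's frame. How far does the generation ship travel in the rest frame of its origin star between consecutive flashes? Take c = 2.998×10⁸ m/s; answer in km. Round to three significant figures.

1.44×10^12 km

From Δt = γΔτ: γ = 24.64/20 = 1.232.
β = √(1 − 1/γ²) = 0.58409. Lab-frame period = γτ = 1.232×77.5 days = 95.48 days. Distance = βc × γτ = 0.58409 × 2.998×10⁸ m/s × 8249472 s = 1.4446×10^15 m = 1.44×10^12 km.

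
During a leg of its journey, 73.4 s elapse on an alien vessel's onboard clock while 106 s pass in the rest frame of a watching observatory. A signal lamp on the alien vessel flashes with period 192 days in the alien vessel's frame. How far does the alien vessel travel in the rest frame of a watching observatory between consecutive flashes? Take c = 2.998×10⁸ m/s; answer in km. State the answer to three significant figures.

The time-dilation ratio gives γ = 106/73.4 = 1.44414.
β = √(1 − 1/γ²) = 0.72146. Lab-frame period = γτ = 1.44414×192 days = 277.27 days. Distance = βc × γτ = 0.72146 × 2.998×10⁸ m/s × 23956128 s = 5.1816×10^15 m = 5.18×10^12 km.

5.18×10^12 km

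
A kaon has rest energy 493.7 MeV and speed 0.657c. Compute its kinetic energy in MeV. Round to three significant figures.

γ = 1/√(1 − β²) = 1/√(1 − 0.431649) = 1/√0.568351 = 1/0.753891 = 1.32645.
Kinetic energy: K = (γ − 1)mc² = (1.32645 − 1) × 493.7 MeV = 0.32645 × 493.7 = 161 MeV.

161 MeV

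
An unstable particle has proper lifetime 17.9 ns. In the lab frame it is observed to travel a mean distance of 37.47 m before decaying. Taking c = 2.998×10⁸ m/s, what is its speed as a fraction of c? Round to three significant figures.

0.990c

d = βγcτ ⇒ βγ = d/(cτ) = 37.47 m / (5.36642 m) = 6.9823.
β = (βγ)/√(1+(βγ)²) = 6.9823/√49.7525 = 0.990.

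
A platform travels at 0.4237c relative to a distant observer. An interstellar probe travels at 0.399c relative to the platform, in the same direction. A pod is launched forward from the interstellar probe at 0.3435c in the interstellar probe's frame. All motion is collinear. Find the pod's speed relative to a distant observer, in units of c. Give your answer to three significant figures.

0.843c

Apply u = (u'+v)/(1+u'v) twice. Pod in the platform frame: (0.3435+0.399)/(1+0.3435·0.399) = 0.7425/1.1370565 = 0.653c.
That velocity, transformed to the rest frame of a distant observer: (0.653+0.4237)/(1+0.653·0.4237) = 1.0767/1.2766761 = 0.84336c.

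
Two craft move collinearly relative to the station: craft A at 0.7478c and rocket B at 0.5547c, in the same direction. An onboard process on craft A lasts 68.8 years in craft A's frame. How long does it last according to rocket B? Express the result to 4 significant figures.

72.88 years

Transform craft A's velocity into rocket B's frame: (0.7478 − 0.5547)/(1 − 0.7478·0.5547) = 0.1931/0.58519534, so the relative speed is 0.32998c.
γ for this relative speed: γ = 1/√(1 − 0.108887) = 1.0593.
The clock on craft A records proper time, so rocket B measures Δt = γΔτ = 1.0593 × 68.8 = 72.88 years.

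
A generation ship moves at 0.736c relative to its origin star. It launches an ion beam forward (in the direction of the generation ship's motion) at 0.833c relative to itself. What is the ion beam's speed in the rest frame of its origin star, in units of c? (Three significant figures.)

0.973c

Relativistic velocity addition: u = (u' + v)/(1 + u'v/c²), with u' = 0.833c and v = 0.736c.
Numerator: 0.833 + 0.736 = 1.569. Denominator: 1 + (0.833)(0.736) = 1.613088.
u = 1.569/1.613088 = 0.97267, so the speed is 0.973c.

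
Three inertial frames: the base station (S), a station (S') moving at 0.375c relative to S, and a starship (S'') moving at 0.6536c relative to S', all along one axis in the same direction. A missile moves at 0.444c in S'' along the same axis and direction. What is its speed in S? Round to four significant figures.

First combine the missile and starship (S''→S'): u₁ = (0.444 + 0.6536)/(1 + 0.444×0.6536) = 1.0976/1.2901984 = 0.85072.
Then combine with the station (S'→S): u = (0.85072 + 0.375)/(1 + 0.85072×0.375) = 1.22572/1.31902 = 0.92927.

0.9293c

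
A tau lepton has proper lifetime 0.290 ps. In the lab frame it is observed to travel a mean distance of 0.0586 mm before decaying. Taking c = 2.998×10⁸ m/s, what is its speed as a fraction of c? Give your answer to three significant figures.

0.559c

d = βγcτ ⇒ βγ = d/(cτ) = 5.860×10^-5 m / (8.6942×10^-5 m) = 0.67401.
β = (βγ)/√(1+(βγ)²) = 0.67401/√1.454289 = 0.559.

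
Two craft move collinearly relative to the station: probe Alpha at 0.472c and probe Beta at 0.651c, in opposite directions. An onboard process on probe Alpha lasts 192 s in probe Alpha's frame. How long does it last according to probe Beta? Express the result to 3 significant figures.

375 s

Speed of probe Alpha in probe Beta's frame: u = (v_A + v_B)/(1 + v_A v_B/c²) = (0.472 + 0.651)/(1 + 0.472×0.651) = 1.123/1.307272 = 0.85904; |u| = 0.85904c.
At |u| = 0.85904c, γ = (1 − 0.73795)^(−1/2) = 1.9535.
Probe Alpha's interval is proper; time dilation gives Δt_B = γΔτ = 1.9535 × 192 s = 375 s.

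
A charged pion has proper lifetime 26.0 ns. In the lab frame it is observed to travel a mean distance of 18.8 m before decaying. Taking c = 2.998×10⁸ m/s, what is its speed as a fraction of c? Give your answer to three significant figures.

Let x = d/(cτ) = 18.80 m / (2.998×10⁸ m/s × 2.600×10^-8 s) = 2.4119. Since d = βγcτ, x = βγ = β/√(1−β²).
Solving: β² = x²/(1+x²) = 5.81726/6.81726 = 0.853314, so β = 0.924.

0.924c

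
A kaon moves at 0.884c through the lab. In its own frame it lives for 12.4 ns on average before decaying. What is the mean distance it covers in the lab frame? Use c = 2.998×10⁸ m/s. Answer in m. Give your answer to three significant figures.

7.03 m

With β = 0.884, γ = 1/√(1 − 0.884²) = 1/√0.218544 = 2.1391.
Lab-frame lifetime: Δt = γτ = 2.1391 × 12.4 ns = 26.525 ns.
Distance: d = vΔt = 0.884 × 2.998×10⁸ m/s × 2.6525×10^-8 s = 7.03 m.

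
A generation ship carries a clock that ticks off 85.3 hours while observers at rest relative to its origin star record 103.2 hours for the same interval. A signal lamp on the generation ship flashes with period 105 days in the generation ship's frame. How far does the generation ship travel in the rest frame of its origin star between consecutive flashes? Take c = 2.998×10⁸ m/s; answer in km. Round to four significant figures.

1.852×10^12 km

γ = Δt/Δτ = 103.2/85.3 = 1.20985.
β = √(1 − 1/γ²) = 0.56287. Lab-frame period = γτ = 1.20985×105 days = 127.03 days. Distance = βc × γτ = 0.56287 × 2.998×10⁸ m/s × 10975392 s = 1.8521×10^15 m = 1.852×10^12 km.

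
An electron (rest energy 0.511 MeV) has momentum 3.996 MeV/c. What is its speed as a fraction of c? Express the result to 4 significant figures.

pc/(mc²) = 3.996/0.511 = 7.82 = βγ = β/√(1−β²).
So β² = x²/(1 + x²) with x = 7.82: x² = 61.1524, β² = 61.1524/62.1524 = 0.983911, β = 0.9919.

0.9919c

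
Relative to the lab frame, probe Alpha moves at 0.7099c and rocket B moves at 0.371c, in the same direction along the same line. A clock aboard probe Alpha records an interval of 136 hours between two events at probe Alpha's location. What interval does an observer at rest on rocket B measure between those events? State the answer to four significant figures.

153.2 hours

Speed of probe Alpha in rocket B's frame: u = (v_A − v_B)/(1 − v_A v_B/c²) = (0.7099 − 0.371)/(1 − 0.7099×0.371) = 0.3389/0.7366271 = 0.46007; |u| = 0.46007c.
γ for this relative speed: γ = 1/√(1 − 0.211664) = 1.1263.
Probe Alpha's interval is proper; time dilation gives Δt_B = γΔτ = 1.1263 × 136 hours = 153.2 hours.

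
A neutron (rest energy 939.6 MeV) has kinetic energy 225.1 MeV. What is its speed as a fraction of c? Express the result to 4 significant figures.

K = (γ−1)mc², so γ = 1 + 225.1/939.6 = 1.2396.
Then v/c = √(1 − γ⁻²) = √(1 − 0.650784) = √0.349216 = 0.5909.

0.5909c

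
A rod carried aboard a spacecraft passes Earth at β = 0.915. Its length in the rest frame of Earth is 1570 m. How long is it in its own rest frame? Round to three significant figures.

3890 m

Lorentz factor: γ = (1 − 0.837225)^(−1/2) = 2.4786.
Proper length: L₀ = γ·L = 2.4786 × 1570 = 3890 m.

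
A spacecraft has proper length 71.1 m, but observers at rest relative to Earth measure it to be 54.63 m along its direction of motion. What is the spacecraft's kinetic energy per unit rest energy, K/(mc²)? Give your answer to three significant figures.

0.301

Length contraction gives γ = L₀/L = 71.1/54.63 = 1.30148.
Since K = (γ−1)mc², K/(mc²) = 1.30148 − 1 = 0.301.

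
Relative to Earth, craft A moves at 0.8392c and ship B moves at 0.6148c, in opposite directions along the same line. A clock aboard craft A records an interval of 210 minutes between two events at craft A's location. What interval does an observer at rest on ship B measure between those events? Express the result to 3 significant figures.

742 minutes

Transform craft A's velocity into ship B's frame: (0.8392 + 0.6148)/(1 + 0.8392·0.6148) = 1.454/1.51594016, so the relative speed is 0.95914c.
γ for this relative speed: γ = 1/√(1 − 0.91995) = 3.5344.
The clock on craft A records proper time, so ship B measures Δt = γΔτ = 3.5344 × 210 = 742 minutes.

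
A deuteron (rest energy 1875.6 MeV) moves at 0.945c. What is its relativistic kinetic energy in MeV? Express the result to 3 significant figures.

3860 MeV

γ = 1/√(1 − β²) = 1/√(1 − 0.893025) = 1/√0.106975 = 1/0.32707 = 3.0574.
Kinetic energy: K = (γ − 1)mc² = (3.0574 − 1) × 1875.6 MeV = 2.0574 × 1875.6 = 3860 MeV.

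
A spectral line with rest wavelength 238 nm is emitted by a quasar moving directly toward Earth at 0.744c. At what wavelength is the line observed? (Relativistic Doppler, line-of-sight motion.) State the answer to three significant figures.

91.2 nm

Relativistic Doppler for wavelength: λ_obs = λ_src · √((1−β)/(1+β)).
With β = 0.744: factor = √(0.256/1.744) = 0.38313.
λ_obs = 238 × 0.38313 = 91.2 nm.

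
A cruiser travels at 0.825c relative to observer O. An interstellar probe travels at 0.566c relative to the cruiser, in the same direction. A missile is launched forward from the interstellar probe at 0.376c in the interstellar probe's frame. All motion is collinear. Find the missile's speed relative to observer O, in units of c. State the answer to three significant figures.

0.976c

Apply u = (u'+v)/(1+u'v) twice. Missile in the cruiser frame: (0.376+0.566)/(1+0.376·0.566) = 0.942/1.212816 = 0.7767c.
That velocity, transformed to the rest frame of observer O: (0.7767+0.825)/(1+0.7767·0.825) = 1.6017/1.6407775 = 0.97618c.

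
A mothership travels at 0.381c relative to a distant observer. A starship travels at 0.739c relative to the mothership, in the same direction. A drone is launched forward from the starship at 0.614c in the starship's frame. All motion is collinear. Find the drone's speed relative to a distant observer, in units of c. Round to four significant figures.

First combine the drone and starship (S''→S'): u₁ = (0.614 + 0.739)/(1 + 0.614×0.739) = 1.353/1.453746 = 0.9307.
Then combine with the mothership (S'→S): u = (0.9307 + 0.381)/(1 + 0.9307×0.381) = 1.3117/1.3545967 = 0.96833.

0.9683c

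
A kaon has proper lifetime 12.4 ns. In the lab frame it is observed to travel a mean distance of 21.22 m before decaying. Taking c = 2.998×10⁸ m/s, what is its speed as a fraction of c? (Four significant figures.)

d = βγcτ ⇒ βγ = d/(cτ) = 21.22 m / (3.71752 m) = 5.7081.
β = (βγ)/√(1+(βγ)²) = 5.7081/√33.5824 = 0.9850.

0.9850c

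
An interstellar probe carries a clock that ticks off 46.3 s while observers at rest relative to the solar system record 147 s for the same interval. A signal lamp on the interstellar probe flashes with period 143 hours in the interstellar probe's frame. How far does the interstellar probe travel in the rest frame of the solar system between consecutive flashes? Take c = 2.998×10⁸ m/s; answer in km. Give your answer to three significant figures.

4.65×10^11 km

The time-dilation ratio gives γ = 147/46.3 = 3.17495.
β = √(1 − 1/γ²) = 0.9491. Lab-frame period = γτ = 3.17495×143 hours = 454.02 hours. Distance = βc × γτ = 0.9491 × 2.998×10⁸ m/s × 1634472 s = 4.6507×10^14 m = 4.65×10^11 km.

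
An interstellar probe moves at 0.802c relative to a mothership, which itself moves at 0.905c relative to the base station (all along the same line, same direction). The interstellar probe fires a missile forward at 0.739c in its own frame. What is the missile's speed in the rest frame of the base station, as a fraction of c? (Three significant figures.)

Apply u = (u'+v)/(1+u'v) twice. Missile in the mothership frame: (0.739+0.802)/(1+0.739·0.802) = 1.541/1.592678 = 0.96755c.
That velocity, transformed to the rest frame of the base station: (0.96755+0.905)/(1+0.96755·0.905) = 1.87255/1.87563275 = 0.99836c.

0.998c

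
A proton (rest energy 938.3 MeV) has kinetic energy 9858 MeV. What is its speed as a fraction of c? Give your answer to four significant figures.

0.9962c

K = (γ−1)mc², so γ = 1 + 9858/938.3 = 11.506.
Then v/c = √(1 − γ⁻²) = √(1 − 0.00755355) = √0.99244645 = 0.9962.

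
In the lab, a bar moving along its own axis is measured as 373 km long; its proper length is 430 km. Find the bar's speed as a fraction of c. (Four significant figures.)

0.4975c

Length contraction gives γ = L₀/L = 430/373 = 1.1528.
β = √(1 − 1/γ²) = √0.247525 = 0.4975.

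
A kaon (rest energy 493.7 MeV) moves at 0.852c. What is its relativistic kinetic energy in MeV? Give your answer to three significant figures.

With β = 0.852, γ = 1/√(1 − 0.852²) = 1/√0.274096 = 1.91007.
Kinetic energy: K = (γ − 1)mc² = (1.91007 − 1) × 493.7 MeV = 0.91007 × 493.7 = 449 MeV.

449 MeV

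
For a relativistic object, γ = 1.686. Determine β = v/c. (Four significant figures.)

β = √(1 − 1/γ²) = √(1 − 1/2.842596) = √0.648209 = 0.8051.

0.8051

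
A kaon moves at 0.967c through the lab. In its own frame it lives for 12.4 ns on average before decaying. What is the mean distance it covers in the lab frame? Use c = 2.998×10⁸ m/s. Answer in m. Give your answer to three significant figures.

14.1 m

γ = 1/√(1 − β²) = 1/√(1 − 0.935089) = 1/√0.064911 = 1/0.254776 = 3.925.
Lab-frame lifetime: Δt = γτ = 3.925 × 12.4 ns = 48.67 ns.
Distance: d = vΔt = 0.967 × 2.998×10⁸ m/s × 4.8670×10^-8 s = 14.1 m.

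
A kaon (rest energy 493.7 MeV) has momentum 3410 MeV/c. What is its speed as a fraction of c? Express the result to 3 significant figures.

βγ = pc/(mc²) = 3410/493.7 = 6.907.
Since γ² = 1 + (βγ)² = 48.7066, γ = √48.7066 = 6.97901, and β = (βγ)/γ = 6.907/6.97901 = 0.990.

0.990c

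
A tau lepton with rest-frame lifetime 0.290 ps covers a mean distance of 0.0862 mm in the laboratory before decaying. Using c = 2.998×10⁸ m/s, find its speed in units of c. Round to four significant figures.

0.7041c

d = βγcτ ⇒ βγ = d/(cτ) = 8.620×10^-5 m / (8.6942×10^-5 m) = 0.99147.
β = (βγ)/√(1+(βγ)²) = 0.99147/√1.983013 = 0.7041.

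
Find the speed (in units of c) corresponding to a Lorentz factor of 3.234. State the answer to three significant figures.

0.951c

β = √(1 − 1/γ²) = √(1 − 1/10.458756) = √0.904386 = 0.951.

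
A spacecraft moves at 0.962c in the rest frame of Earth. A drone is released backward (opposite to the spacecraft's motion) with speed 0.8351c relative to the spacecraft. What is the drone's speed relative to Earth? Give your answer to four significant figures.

In units of c, u = (u' + v)/(1 + u'v) with u' = −0.8351 and v = 0.962.
Numerator: −0.8351 + 0.962 = 0.1269. Denominator: 1 + (−0.8351)(0.962) = 0.1966338.
u = 0.1269/0.1966338 = 0.64536, so the speed is 0.6454c.

0.6454c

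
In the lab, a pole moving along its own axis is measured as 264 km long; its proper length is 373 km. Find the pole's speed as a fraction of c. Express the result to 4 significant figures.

0.7064c

Length contraction gives γ = L₀/L = 373/264 = 1.4129.
β = √(1 − 1/γ²) = √0.49907 = 0.7064.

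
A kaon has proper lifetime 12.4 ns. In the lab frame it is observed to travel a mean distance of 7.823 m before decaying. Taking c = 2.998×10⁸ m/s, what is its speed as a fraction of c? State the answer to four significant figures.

Let x = d/(cτ) = 7.823 m / (2.998×10⁸ m/s × 1.240×10^-8 s) = 2.1044. Since d = βγcτ, x = βγ = β/√(1−β²).
Solving: β² = x²/(1+x²) = 4.4285/5.4285 = 0.815787, so β = 0.9032.

0.9032c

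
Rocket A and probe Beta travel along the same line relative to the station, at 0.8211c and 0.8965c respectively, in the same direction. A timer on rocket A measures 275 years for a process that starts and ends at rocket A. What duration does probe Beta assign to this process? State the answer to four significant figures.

287.0 years

Transform rocket A's velocity into probe Beta's frame: (0.8211 − 0.8965)/(1 − 0.8211·0.8965) = −0.0754/0.26388385, so the relative speed is 0.28573c.
γ for this relative speed: γ = 1/√(1 − 0.0816416) = 1.0435.
The clock on rocket A records proper time, so probe Beta measures Δt = γΔτ = 1.0435 × 275 = 287.0 years.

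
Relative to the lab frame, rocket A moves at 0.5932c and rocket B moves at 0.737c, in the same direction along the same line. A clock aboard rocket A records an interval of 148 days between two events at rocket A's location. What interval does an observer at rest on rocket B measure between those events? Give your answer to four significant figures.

The velocity of rocket A relative to rocket B is (0.5932 − 0.737)c / (1 − 0.5932×0.737) = −0.2555c; relative speed 0.2555c.
At |u| = 0.2555c, γ = (1 − 0.0652802)^(−1/2) = 1.0343.
Rocket A's interval is proper; time dilation gives Δt_B = γΔτ = 1.0343 × 148 days = 153.1 days.

153.1 days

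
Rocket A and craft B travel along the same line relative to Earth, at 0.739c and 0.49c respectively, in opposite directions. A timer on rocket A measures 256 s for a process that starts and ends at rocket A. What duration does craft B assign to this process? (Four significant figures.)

593.8 s

The velocity of rocket A relative to craft B is (0.739 + 0.49)c / (1 + 0.739×0.49) = 0.90228c; relative speed 0.90228c.
γ for this relative speed: γ = 1/√(1 − 0.814109) = 2.3194.
The clock on rocket A records proper time, so craft B measures Δt = γΔτ = 2.3194 × 256 = 593.8 s.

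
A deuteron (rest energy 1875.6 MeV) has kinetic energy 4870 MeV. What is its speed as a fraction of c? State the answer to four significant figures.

0.9606c

K = (γ−1)mc², so γ = 1 + 4870/1875.6 = 3.5965.
Then v/c = √(1 − γ⁻²) = √(1 − 0.0773107) = √0.9226893 = 0.9606.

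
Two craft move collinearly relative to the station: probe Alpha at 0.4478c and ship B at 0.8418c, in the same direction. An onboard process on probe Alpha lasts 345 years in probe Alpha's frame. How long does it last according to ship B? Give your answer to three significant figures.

445 years

The velocity of probe Alpha relative to ship B is (0.4478 − 0.8418)c / (1 − 0.4478×0.8418) = −0.63238c; relative speed 0.63238c.
γ for this relative speed: γ = 1/√(1 − 0.399904) = 1.2909.
The clock on probe Alpha records proper time, so ship B measures Δt = γΔτ = 1.2909 × 345 = 445 years.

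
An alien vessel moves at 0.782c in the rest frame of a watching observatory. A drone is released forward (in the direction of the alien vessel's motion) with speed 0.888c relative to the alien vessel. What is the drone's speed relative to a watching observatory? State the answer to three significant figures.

0.986c

In units of c, u = (u' + v)/(1 + u'v) with u' = 0.888 and v = 0.782.
Numerator: 0.888 + 0.782 = 1.67. Denominator: 1 + (0.888)(0.782) = 1.694416.
u = 1.67/1.694416 = 0.98559, so the speed is 0.986c.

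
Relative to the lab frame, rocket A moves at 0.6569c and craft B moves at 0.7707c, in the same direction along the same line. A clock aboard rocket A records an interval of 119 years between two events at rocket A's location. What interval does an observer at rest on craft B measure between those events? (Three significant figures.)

The velocity of rocket A relative to craft B is (0.6569 − 0.7707)c / (1 − 0.6569×0.7707) = −0.23049c; relative speed 0.23049c.
At |u| = 0.23049c, γ = (1 − 0.0531256)^(−1/2) = 1.0277.
Rocket A's interval is proper; time dilation gives Δt_B = γΔτ = 1.0277 × 119 years = 122 years.

122 years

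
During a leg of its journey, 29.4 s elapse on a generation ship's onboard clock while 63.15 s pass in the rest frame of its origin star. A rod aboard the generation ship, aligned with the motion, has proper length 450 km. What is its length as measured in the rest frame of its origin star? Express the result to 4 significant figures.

209.5 km

γ = Δt/Δτ = 63.15/29.4 = 2.14796.
L = L₀/γ = 450/2.14796 = 209.5 km.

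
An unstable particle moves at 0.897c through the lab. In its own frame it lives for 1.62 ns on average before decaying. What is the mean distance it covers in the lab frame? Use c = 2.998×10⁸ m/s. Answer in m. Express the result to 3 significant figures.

γ = 1/√(1 − β²) = 1/√(1 − 0.804609) = 1/√0.195391 = 1/0.442031 = 2.2623.
Lab-frame lifetime: Δt = γτ = 2.2623 × 1.62 ns = 3.6649 ns.
Distance: d = vΔt = 0.897 × 2.998×10⁸ m/s × 3.6649×10^-9 s = 0.986 m.

0.986 m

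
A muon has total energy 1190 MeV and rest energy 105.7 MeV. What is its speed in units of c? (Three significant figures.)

γ = E/(mc²) = 1190/105.7 = 11.258.
β = √(1 − 1/γ²) = √(1 − 0.00789001) = √0.99210999 = 0.996.

0.996c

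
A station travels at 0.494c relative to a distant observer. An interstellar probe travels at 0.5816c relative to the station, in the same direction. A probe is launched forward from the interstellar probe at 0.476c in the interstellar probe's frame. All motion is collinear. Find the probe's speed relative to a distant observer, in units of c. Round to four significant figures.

0.9383c

First combine the probe and interstellar probe (S''→S'): u₁ = (0.476 + 0.5816)/(1 + 0.476×0.5816) = 1.0576/1.2768416 = 0.82829.
Then combine with the station (S'→S): u = (0.82829 + 0.494)/(1 + 0.82829×0.494) = 1.32229/1.40917526 = 0.93834.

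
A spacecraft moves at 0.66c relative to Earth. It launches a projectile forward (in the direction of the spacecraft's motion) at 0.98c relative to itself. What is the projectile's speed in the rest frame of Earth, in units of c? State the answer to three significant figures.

0.996c

Relativistic velocity addition: u = (u' + v)/(1 + u'v/c²), with u' = 0.98c and v = 0.66c.
Numerator: 0.98 + 0.66 = 1.64. Denominator: 1 + (0.98)(0.66) = 1.6468.
u = 1.64/1.6468 = 0.99587, so the speed is 0.996c.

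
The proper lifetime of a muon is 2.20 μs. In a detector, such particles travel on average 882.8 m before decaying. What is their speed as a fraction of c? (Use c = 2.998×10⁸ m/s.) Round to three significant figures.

d = βγcτ ⇒ βγ = d/(cτ) = 882.8 m / (659.56 m) = 1.3385.
β = (βγ)/√(1+(βγ)²) = 1.3385/√2.79158 = 0.801.

0.801c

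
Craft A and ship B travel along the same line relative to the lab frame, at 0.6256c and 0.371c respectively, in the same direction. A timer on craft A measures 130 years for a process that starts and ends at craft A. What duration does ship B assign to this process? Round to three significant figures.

138 years

The velocity of craft A relative to ship B is (0.6256 − 0.371)c / (1 − 0.6256×0.371) = 0.33155c; relative speed 0.33155c.
γ for this relative speed: γ = 1/√(1 − 0.109925) = 1.06.
The clock on craft A records proper time, so ship B measures Δt = γΔτ = 1.06 × 130 = 138 years.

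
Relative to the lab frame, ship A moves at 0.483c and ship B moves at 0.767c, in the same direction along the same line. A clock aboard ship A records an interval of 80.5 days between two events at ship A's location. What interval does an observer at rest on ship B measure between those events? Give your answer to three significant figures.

90.2 days

Speed of ship A in ship B's frame: u = (v_A − v_B)/(1 − v_A v_B/c²) = (0.483 − 0.767)/(1 − 0.483×0.767) = −0.284/0.629539 = −0.45112; |u| = 0.45112c.
At |u| = 0.45112c, γ = (1 − 0.203509)^(−1/2) = 1.1205.
The clock on ship A records proper time, so ship B measures Δt = γΔτ = 1.1205 × 80.5 = 90.2 days.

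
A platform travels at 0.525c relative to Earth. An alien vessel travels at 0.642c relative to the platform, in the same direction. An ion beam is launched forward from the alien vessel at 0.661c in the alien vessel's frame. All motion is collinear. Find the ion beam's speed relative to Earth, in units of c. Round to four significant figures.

0.9727c

Compose velocities in two stages. Stage 1 (into S'): u₁ = (0.661+0.642)/(1+0.661×0.642) = 0.9148.
Stage 2 (into S): u = (0.9148+0.525)/(1+0.9148×0.525) = 0.97266, so the speed is 0.9727c.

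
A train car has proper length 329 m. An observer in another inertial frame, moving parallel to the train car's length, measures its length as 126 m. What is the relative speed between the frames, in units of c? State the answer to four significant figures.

0.9238c

Length contraction gives γ = L₀/L = 329/126 = 2.6111.
β = √(1 − 1/γ²) = √0.853326 = 0.9238.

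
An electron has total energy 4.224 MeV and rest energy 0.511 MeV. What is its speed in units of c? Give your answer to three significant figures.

0.993c

γ = E/(mc²) = 4.224/0.511 = 8.2661.
β = √(1 − 1/γ²) = √(1 − 0.0146352) = √0.9853648 = 0.993.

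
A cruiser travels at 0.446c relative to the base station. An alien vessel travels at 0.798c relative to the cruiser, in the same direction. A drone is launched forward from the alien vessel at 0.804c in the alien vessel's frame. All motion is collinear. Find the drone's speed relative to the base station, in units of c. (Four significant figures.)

Compose velocities in two stages. Stage 1 (into S'): u₁ = (0.804+0.798)/(1+0.804×0.798) = 0.97588.
Stage 2 (into S): u = (0.97588+0.446)/(1+0.97588×0.446) = 0.99069, so the speed is 0.9907c.

0.9907c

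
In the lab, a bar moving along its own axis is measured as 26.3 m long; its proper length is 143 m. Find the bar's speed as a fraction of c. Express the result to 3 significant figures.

Length contraction gives γ = L₀/L = 143/26.3 = 5.4373.
β = √(1 − 1/γ²) = √0.966175 = 0.983.

0.983c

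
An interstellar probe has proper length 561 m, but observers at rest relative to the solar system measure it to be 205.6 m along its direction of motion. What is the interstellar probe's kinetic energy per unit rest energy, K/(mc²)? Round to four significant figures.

1.729

Length contraction gives γ = L₀/L = 561/205.6 = 2.7286.
K/(mc²) = γ − 1 = 2.7286 − 1 = 1.729.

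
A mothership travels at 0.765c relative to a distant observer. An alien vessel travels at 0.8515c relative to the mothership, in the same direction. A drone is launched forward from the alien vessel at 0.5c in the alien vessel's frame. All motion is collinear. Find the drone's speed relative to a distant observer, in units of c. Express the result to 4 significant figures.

0.9929c

Apply u = (u'+v)/(1+u'v) twice. Drone in the mothership frame: (0.5+0.8515)/(1+0.5·0.8515) = 1.3515/1.42575 = 0.94792c.
That velocity, transformed to the rest frame of a distant observer: (0.94792+0.765)/(1+0.94792·0.765) = 1.71292/1.7251588 = 0.99291c.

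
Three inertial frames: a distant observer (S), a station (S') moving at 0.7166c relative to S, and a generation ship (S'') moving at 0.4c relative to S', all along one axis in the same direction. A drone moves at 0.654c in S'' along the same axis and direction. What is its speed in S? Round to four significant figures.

Apply u = (u'+v)/(1+u'v) twice. Drone in the station frame: (0.654+0.4)/(1+0.654·0.4) = 1.054/1.2616 = 0.83545c.
That velocity, transformed to the rest frame of a distant observer: (0.83545+0.7166)/(1+0.83545·0.7166) = 1.55205/1.59868347 = 0.97083c.

0.9708c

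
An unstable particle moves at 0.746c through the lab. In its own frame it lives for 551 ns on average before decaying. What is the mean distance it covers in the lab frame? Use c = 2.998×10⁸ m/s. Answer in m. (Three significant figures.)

β² = 0.556516, so γ = 1/√0.443484 = 1.5016.
Lab-frame lifetime: Δt = γτ = 1.5016 × 551 ns = 827.38 ns.
Distance: d = vΔt = 0.746 × 2.998×10⁸ m/s × 8.2738×10^-7 s = 185 m.

185 m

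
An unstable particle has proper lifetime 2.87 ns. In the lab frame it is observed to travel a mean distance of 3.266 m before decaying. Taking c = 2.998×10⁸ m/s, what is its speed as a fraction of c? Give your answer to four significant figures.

Let x = d/(cτ) = 3.266 m / (2.998×10⁸ m/s × 2.870×10^-9 s) = 3.7958. Since d = βγcτ, x = βγ = β/√(1−β²).
Solving: β² = x²/(1+x²) = 14.4081/15.4081 = 0.935099, so β = 0.9670.

0.9670c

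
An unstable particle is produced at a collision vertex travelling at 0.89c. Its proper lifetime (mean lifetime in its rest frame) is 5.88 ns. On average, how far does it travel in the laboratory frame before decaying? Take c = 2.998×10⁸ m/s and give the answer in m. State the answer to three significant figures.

3.44 m

Lorentz factor: γ = (1 − 0.7921)^(−1/2) = 2.1932.
Lab-frame lifetime: Δt = γτ = 2.1932 × 5.88 ns = 12.896 ns.
Distance: d = vΔt = 0.89 × 2.998×10⁸ m/s × 1.2896×10^-8 s = 3.44 m.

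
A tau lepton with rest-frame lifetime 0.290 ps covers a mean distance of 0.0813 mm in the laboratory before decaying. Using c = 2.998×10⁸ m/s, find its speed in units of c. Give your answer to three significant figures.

0.683c

Let x = d/(cτ) = 8.130×10^-5 m / (2.998×10⁸ m/s × 2.900×10^-13 s) = 0.93511. Since d = βγcτ, x = βγ = β/√(1−β²).
Solving: β² = x²/(1+x²) = 0.874431/1.874431 = 0.466505, so β = 0.683.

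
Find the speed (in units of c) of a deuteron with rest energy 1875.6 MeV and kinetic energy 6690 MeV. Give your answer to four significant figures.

K = (γ−1)mc², so γ = 1 + 6690/1875.6 = 4.5669.
Then v/c = √(1 − γ⁻²) = √(1 − 0.0479465) = √0.9520535 = 0.9757.

0.9757c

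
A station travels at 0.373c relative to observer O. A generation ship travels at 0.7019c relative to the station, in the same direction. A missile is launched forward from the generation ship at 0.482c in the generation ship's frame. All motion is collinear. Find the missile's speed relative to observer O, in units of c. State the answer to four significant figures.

0.9456c

First combine the missile and generation ship (S''→S'): u₁ = (0.482 + 0.7019)/(1 + 0.482×0.7019) = 1.1839/1.3383158 = 0.88462.
Then combine with the station (S'→S): u = (0.88462 + 0.373)/(1 + 0.88462×0.373) = 1.25762/1.32996326 = 0.94561.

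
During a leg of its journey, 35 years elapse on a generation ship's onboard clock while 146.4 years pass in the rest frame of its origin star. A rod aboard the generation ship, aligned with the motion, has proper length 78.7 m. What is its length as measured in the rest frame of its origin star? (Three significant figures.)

The time-dilation ratio gives γ = 146.4/35 = 4.18286.
The rod contracts by the same γ: 78.7 m / 4.18286 = 18.8 m.

18.8 m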